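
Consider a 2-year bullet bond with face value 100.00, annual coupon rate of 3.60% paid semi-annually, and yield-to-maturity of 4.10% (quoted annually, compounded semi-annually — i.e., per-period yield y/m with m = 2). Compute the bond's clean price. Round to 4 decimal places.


Answer: Price = 99.0492

Derivation:
Coupon per period c = face * coupon_rate / m = 1.800000
Periods per year m = 2; per-period yield y/m = 0.020500
Number of cashflows N = 4
Cashflows (t years, CF_t, discount factor 1/(1+y/m)^(m*t), PV):
  t = 0.5000: CF_t = 1.800000, DF = 0.979912, PV = 1.763841
  t = 1.0000: CF_t = 1.800000, DF = 0.960227, PV = 1.728409
  t = 1.5000: CF_t = 1.800000, DF = 0.940938, PV = 1.693688
  t = 2.0000: CF_t = 101.800000, DF = 0.922036, PV = 93.863283
Price P = sum_t PV_t = 99.049222


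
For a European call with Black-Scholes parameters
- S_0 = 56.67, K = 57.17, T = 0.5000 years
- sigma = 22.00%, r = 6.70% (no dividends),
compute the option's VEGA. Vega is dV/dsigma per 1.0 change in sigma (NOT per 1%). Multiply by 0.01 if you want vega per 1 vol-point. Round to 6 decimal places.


Answer: Vega = 15.544841

Derivation:
d1 = 0.2366601859; d2 = 0.0810966941
phi(d1) = 0.3879252723; exp(-qT) = 1.0000000000; exp(-rT) = 0.9670549112
Vega = S * exp(-qT) * phi(d1) * sqrt(T) = 56.6700 * 1.0000000000 * 0.3879252723 * 0.7071067812 = 15.544841


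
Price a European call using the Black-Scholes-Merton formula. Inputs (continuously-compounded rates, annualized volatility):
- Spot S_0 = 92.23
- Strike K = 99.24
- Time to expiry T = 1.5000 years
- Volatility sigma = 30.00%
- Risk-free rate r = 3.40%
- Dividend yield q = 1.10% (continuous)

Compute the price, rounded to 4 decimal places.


Answer: Price = 11.7664

Derivation:
d1 = (ln(S/K) + (r - q + 0.5*sigma^2) * T) / (sigma * sqrt(T)) = 0.07823207
d2 = d1 - sigma * sqrt(T) = -0.28919139
exp(-rT) = 0.95027867; exp(-qT) = 0.98363538
C = S_0 * exp(-qT) * N(d1) - K * exp(-rT) * N(d2)
N(d1) = 0.53117827; N(d2) = 0.38621746
C = 92.2300 * 0.98363538 * 0.53117827 - 99.2400 * 0.95027867 * 0.38621746 = 11.7664


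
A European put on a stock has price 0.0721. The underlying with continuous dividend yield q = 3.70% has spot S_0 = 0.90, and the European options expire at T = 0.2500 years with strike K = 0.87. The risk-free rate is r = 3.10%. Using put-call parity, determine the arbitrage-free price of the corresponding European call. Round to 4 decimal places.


Put-call parity: C - P = S_0 * exp(-qT) - K * exp(-rT).
S_0 * exp(-qT) = 0.9000 * 0.99079265 = 0.89171338
K * exp(-rT) = 0.8700 * 0.99227995 = 0.86328356
C = P + S*exp(-qT) - K*exp(-rT)
C = 0.0721 + 0.89171338 - 0.86328356 = 0.1005

Answer: Call price = 0.1005


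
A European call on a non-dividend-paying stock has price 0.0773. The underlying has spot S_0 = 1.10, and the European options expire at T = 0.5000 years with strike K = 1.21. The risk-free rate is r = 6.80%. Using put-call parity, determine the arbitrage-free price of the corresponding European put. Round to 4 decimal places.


Answer: Put price = 0.1469

Derivation:
Put-call parity: C - P = S_0 * exp(-qT) - K * exp(-rT).
S_0 * exp(-qT) = 1.1000 * 1.00000000 = 1.10000000
K * exp(-rT) = 1.2100 * 0.96657150 = 1.16955152
P = C - S*exp(-qT) + K*exp(-rT)
P = 0.0773 - 1.10000000 + 1.16955152 = 0.1469


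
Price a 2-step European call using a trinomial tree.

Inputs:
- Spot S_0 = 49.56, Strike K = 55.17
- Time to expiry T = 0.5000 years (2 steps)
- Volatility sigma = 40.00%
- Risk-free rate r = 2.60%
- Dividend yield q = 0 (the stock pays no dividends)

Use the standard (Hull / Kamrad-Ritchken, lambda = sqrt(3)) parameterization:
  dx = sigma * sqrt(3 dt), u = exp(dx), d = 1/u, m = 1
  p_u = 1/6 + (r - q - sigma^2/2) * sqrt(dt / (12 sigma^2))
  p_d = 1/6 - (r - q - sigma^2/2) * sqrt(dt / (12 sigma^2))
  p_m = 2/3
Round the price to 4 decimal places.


dt = T/N = 0.250000; dx = sigma*sqrt(3*dt) = 0.346410
u = exp(dx) = 1.413982; d = 1/u = 0.707222
p_u = 0.147181, p_m = 0.666667, p_d = 0.186152
Discount per step: exp(-r*dt) = 0.993521
Stock lattice S(k, j) with j the centered position index:
  k=0: S(0,+0) = 49.5600
  k=1: S(1,-1) = 35.0499; S(1,+0) = 49.5600; S(1,+1) = 70.0770
  k=2: S(2,-2) = 24.7881; S(2,-1) = 35.0499; S(2,+0) = 49.5600; S(2,+1) = 70.0770; S(2,+2) = 99.0876
Terminal payoffs V(N, j) = max(S_T - K, 0):
  V(2,-2) = 0.000000; V(2,-1) = 0.000000; V(2,+0) = 0.000000; V(2,+1) = 14.906971; V(2,+2) = 43.917607
Backward induction: V(k, j) = exp(-r*dt) * [p_u * V(k+1, j+1) + p_m * V(k+1, j) + p_d * V(k+1, j-1)]
  V(1,-1) = exp(-r*dt) * [p_u*0.000000 + p_m*0.000000 + p_d*0.000000] = 0.000000
  V(1,+0) = exp(-r*dt) * [p_u*14.906971 + p_m*0.000000 + p_d*0.000000] = 2.179809
  V(1,+1) = exp(-r*dt) * [p_u*43.917607 + p_m*14.906971 + p_d*0.000000] = 16.295556
  V(0,+0) = exp(-r*dt) * [p_u*16.295556 + p_m*2.179809 + p_d*0.000000] = 3.826650

Answer: Price = V(0,0) = 3.8266


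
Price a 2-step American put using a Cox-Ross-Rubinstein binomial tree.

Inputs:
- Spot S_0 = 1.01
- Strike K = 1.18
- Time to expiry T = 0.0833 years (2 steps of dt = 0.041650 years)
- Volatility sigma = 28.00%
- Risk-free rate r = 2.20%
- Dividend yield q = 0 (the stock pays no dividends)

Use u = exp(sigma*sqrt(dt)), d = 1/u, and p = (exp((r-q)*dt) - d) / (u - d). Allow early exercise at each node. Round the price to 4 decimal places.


dt = T/N = 0.041650
u = exp(sigma*sqrt(dt)) = 1.058808; d = 1/u = 0.944459
p = (exp((r-q)*dt) - d) / (u - d) = 0.493735
Discount per step: exp(-r*dt) = 0.999084
Stock lattice S(k, i) with i counting down-moves:
  k=0: S(0,0) = 1.0100
  k=1: S(1,0) = 1.0694; S(1,1) = 0.9539
  k=2: S(2,0) = 1.1323; S(2,1) = 1.0100; S(2,2) = 0.9009
Terminal payoffs V(N, i) = max(K - S_T, 0):
  V(2,0) = 0.047716; V(2,1) = 0.170000; V(2,2) = 0.279078
Backward induction: V(k, i) = exp(-r*dt) * [p * V(k+1, i) + (1-p) * V(k+1, i+1)]; then take max(V_cont, immediate exercise) for American.
  V(1,0) = exp(-r*dt) * [p*0.047716 + (1-p)*0.170000] = 0.109524; exercise = 0.110604; V(1,0) = max -> 0.110604
  V(1,1) = exp(-r*dt) * [p*0.170000 + (1-p)*0.279078] = 0.225016; exercise = 0.226097; V(1,1) = max -> 0.226097
  V(0,0) = exp(-r*dt) * [p*0.110604 + (1-p)*0.226097] = 0.168919; exercise = 0.170000; V(0,0) = max -> 0.170000

Answer: Price = V(0,0) = 0.1700


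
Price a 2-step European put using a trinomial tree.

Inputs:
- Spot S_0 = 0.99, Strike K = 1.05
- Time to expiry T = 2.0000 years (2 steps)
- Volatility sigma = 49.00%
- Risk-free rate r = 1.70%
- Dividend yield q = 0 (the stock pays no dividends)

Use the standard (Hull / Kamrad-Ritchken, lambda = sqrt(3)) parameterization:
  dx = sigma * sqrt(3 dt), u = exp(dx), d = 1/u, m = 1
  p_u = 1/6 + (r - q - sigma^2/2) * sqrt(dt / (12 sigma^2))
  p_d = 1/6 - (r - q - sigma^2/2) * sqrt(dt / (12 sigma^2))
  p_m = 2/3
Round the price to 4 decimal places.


Answer: Price = V(0,0) = 0.2555

Derivation:
dt = T/N = 1.000000; dx = sigma*sqrt(3*dt) = 0.848705
u = exp(dx) = 2.336619; d = 1/u = 0.427969
p_u = 0.105957, p_m = 0.666667, p_d = 0.227377
Discount per step: exp(-r*dt) = 0.983144
Stock lattice S(k, j) with j the centered position index:
  k=0: S(0,+0) = 0.9900
  k=1: S(1,-1) = 0.4237; S(1,+0) = 0.9900; S(1,+1) = 2.3133
  k=2: S(2,-2) = 0.1813; S(2,-1) = 0.4237; S(2,+0) = 0.9900; S(2,+1) = 2.3133; S(2,+2) = 5.4052
Terminal payoffs V(N, j) = max(K - S_T, 0):
  V(2,-2) = 0.868674; V(2,-1) = 0.626311; V(2,+0) = 0.060000; V(2,+1) = 0.000000; V(2,+2) = 0.000000
Backward induction: V(k, j) = exp(-r*dt) * [p_u * V(k+1, j+1) + p_m * V(k+1, j) + p_d * V(k+1, j-1)]
  V(1,-1) = exp(-r*dt) * [p_u*0.060000 + p_m*0.626311 + p_d*0.868674] = 0.610940
  V(1,+0) = exp(-r*dt) * [p_u*0.000000 + p_m*0.060000 + p_d*0.626311] = 0.179334
  V(1,+1) = exp(-r*dt) * [p_u*0.000000 + p_m*0.000000 + p_d*0.060000] = 0.013413
  V(0,+0) = exp(-r*dt) * [p_u*0.013413 + p_m*0.179334 + p_d*0.610940] = 0.255510


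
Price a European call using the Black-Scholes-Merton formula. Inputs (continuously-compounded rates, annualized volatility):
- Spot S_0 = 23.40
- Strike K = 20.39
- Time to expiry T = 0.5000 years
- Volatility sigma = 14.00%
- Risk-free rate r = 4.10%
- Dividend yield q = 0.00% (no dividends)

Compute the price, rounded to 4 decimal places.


d1 = (ln(S/K) + (r - q + 0.5*sigma^2) * T) / (sigma * sqrt(T)) = 1.64747231
d2 = d1 - sigma * sqrt(T) = 1.54847736
exp(-rT) = 0.97970870; exp(-qT) = 1.00000000
C = S_0 * exp(-qT) * N(d1) - K * exp(-rT) * N(d2)
N(d1) = 0.95026950; N(d2) = 0.93924630
C = 23.4000 * 1.00000000 * 0.95026950 - 20.3900 * 0.97970870 * 0.93924630 = 3.4737

Answer: Price = 3.4737


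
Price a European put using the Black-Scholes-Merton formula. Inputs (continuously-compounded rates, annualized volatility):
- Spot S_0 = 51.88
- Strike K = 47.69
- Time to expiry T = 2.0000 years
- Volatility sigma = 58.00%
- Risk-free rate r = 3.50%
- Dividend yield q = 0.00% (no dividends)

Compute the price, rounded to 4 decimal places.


Answer: Price = 11.8803

Derivation:
d1 = (ln(S/K) + (r - q + 0.5*sigma^2) * T) / (sigma * sqrt(T)) = 0.59812898
d2 = d1 - sigma * sqrt(T) = -0.22211489
exp(-rT) = 0.93239382; exp(-qT) = 1.00000000
P = K * exp(-rT) * N(-d2) - S_0 * exp(-qT) * N(-d1)
N(-d1) = 0.27487694; N(-d2) = 0.58788778
P = 47.6900 * 0.93239382 * 0.58788778 - 51.8800 * 1.00000000 * 0.27487694 = 11.8803


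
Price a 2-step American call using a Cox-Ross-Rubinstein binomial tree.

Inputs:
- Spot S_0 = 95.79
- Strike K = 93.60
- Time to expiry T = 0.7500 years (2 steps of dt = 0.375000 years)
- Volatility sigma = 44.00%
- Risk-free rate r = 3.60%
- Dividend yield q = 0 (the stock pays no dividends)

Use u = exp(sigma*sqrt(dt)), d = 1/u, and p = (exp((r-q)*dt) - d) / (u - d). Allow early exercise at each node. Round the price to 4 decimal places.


Answer: Price = V(0,0) = 15.4695

Derivation:
dt = T/N = 0.375000
u = exp(sigma*sqrt(dt)) = 1.309236; d = 1/u = 0.763804
p = (exp((r-q)*dt) - d) / (u - d) = 0.457962
Discount per step: exp(-r*dt) = 0.986591
Stock lattice S(k, i) with i counting down-moves:
  k=0: S(0,0) = 95.7900
  k=1: S(1,0) = 125.4117; S(1,1) = 73.1648
  k=2: S(2,0) = 164.1936; S(2,1) = 95.7900; S(2,2) = 55.8836
Terminal payoffs V(N, i) = max(S_T - K, 0):
  V(2,0) = 70.593570; V(2,1) = 2.190000; V(2,2) = 0.000000
Backward induction: V(k, i) = exp(-r*dt) * [p * V(k+1, i) + (1-p) * V(k+1, i+1)]; then take max(V_cont, immediate exercise) for American.
  V(1,0) = exp(-r*dt) * [p*70.593570 + (1-p)*2.190000] = 33.066839; exercise = 31.811730; V(1,0) = max -> 33.066839
  V(1,1) = exp(-r*dt) * [p*2.190000 + (1-p)*0.000000] = 0.989489; exercise = 0.000000; V(1,1) = max -> 0.989489
  V(0,0) = exp(-r*dt) * [p*33.066839 + (1-p)*0.989489] = 15.469458; exercise = 2.190000; V(0,0) = max -> 15.469458


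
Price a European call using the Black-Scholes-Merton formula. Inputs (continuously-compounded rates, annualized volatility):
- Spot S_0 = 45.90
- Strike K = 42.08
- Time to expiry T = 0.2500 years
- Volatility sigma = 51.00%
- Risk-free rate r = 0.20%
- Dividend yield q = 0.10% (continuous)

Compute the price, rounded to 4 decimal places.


d1 = (ln(S/K) + (r - q + 0.5*sigma^2) * T) / (sigma * sqrt(T)) = 0.46923548
d2 = d1 - sigma * sqrt(T) = 0.21423548
exp(-rT) = 0.99950012; exp(-qT) = 0.99975003
C = S_0 * exp(-qT) * N(d1) - K * exp(-rT) * N(d2)
N(d1) = 0.68054934; N(d2) = 0.58481829
C = 45.9000 * 0.99975003 * 0.68054934 - 42.0800 * 0.99950012 * 0.58481829 = 6.6326

Answer: Price = 6.6326


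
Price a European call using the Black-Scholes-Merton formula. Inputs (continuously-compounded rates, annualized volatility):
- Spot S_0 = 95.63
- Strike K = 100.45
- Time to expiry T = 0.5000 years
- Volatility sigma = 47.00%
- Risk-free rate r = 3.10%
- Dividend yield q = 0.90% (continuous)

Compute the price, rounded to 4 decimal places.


Answer: Price = 11.0401

Derivation:
d1 = (ln(S/K) + (r - q + 0.5*sigma^2) * T) / (sigma * sqrt(T)) = 0.05130733
d2 = d1 - sigma * sqrt(T) = -0.28103286
exp(-rT) = 0.98461951; exp(-qT) = 0.99551011
C = S_0 * exp(-qT) * N(d1) - K * exp(-rT) * N(d2)
N(d1) = 0.52045969; N(d2) = 0.38934260
C = 95.6300 * 0.99551011 * 0.52045969 - 100.4500 * 0.98461951 * 0.38934260 = 11.0401


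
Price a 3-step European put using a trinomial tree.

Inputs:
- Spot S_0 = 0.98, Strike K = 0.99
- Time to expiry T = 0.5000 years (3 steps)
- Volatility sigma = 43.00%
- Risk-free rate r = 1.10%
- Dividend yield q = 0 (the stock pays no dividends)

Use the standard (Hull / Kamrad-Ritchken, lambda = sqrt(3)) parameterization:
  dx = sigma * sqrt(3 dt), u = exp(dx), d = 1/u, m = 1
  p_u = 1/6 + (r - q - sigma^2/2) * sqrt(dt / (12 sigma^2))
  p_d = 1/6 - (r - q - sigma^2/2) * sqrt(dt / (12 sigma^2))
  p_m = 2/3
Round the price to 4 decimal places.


Answer: Price = V(0,0) = 0.1115

Derivation:
dt = T/N = 0.166667; dx = sigma*sqrt(3*dt) = 0.304056
u = exp(dx) = 1.355345; d = 1/u = 0.737820
p_u = 0.144343, p_m = 0.666667, p_d = 0.188990
Discount per step: exp(-r*dt) = 0.998168
Stock lattice S(k, j) with j the centered position index:
  k=0: S(0,+0) = 0.9800
  k=1: S(1,-1) = 0.7231; S(1,+0) = 0.9800; S(1,+1) = 1.3282
  k=2: S(2,-2) = 0.5335; S(2,-1) = 0.7231; S(2,+0) = 0.9800; S(2,+1) = 1.3282; S(2,+2) = 1.8002
  k=3: S(3,-3) = 0.3936; S(3,-2) = 0.5335; S(3,-1) = 0.7231; S(3,+0) = 0.9800; S(3,+1) = 1.3282; S(3,+2) = 1.8002; S(3,+3) = 2.4399
Terminal payoffs V(N, j) = max(K - S_T, 0):
  V(3,-3) = 0.596380; V(3,-2) = 0.456510; V(3,-1) = 0.266937; V(3,+0) = 0.010000; V(3,+1) = 0.000000; V(3,+2) = 0.000000; V(3,+3) = 0.000000
Backward induction: V(k, j) = exp(-r*dt) * [p_u * V(k+1, j+1) + p_m * V(k+1, j) + p_d * V(k+1, j-1)]
  V(2,-2) = exp(-r*dt) * [p_u*0.266937 + p_m*0.456510 + p_d*0.596380] = 0.454746
  V(2,-1) = exp(-r*dt) * [p_u*0.010000 + p_m*0.266937 + p_d*0.456510] = 0.265190
  V(2,+0) = exp(-r*dt) * [p_u*0.000000 + p_m*0.010000 + p_d*0.266937] = 0.057010
  V(2,+1) = exp(-r*dt) * [p_u*0.000000 + p_m*0.000000 + p_d*0.010000] = 0.001886
  V(2,+2) = exp(-r*dt) * [p_u*0.000000 + p_m*0.000000 + p_d*0.000000] = 0.000000
  V(1,-1) = exp(-r*dt) * [p_u*0.057010 + p_m*0.265190 + p_d*0.454746] = 0.270469
  V(1,+0) = exp(-r*dt) * [p_u*0.001886 + p_m*0.057010 + p_d*0.265190] = 0.088236
  V(1,+1) = exp(-r*dt) * [p_u*0.000000 + p_m*0.001886 + p_d*0.057010] = 0.012010
  V(0,+0) = exp(-r*dt) * [p_u*0.012010 + p_m*0.088236 + p_d*0.270469] = 0.111469


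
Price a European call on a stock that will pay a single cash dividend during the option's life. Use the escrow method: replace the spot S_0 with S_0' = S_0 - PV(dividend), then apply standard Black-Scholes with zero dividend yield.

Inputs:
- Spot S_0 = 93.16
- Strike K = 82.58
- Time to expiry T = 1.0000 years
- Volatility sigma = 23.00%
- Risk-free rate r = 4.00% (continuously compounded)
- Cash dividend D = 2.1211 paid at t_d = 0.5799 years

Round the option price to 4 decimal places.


Answer: Price = 15.0306

Derivation:
PV(D) = D * exp(-r * t_d) = 2.1211 * 0.97707096 = 2.07246521
S_0' = S_0 - PV(D) = 93.1600 - 2.07246521 = 91.08753479
d1 = (ln(S_0'/K) + (r + sigma^2/2)*T) / (sigma*sqrt(T)) = 0.71523237
d2 = d1 - sigma*sqrt(T) = 0.48523237
exp(-rT) = 0.96078944
N(d1) = 0.76276726; N(d2) = 0.68624424
C = S_0' * N(d1) - K * exp(-rT) * N(d2) = 91.08753479 * 0.76276726 - 82.5800 * 0.96078944 * 0.68624424 = 15.0306


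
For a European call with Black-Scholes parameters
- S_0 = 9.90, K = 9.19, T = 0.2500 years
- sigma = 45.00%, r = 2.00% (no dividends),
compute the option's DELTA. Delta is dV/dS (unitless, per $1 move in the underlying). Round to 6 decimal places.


Answer: Delta = 0.679203

Derivation:
d1 = 0.4654725368; d2 = 0.2404725368
phi(d1) = 0.3579826081; exp(-qT) = 1.0000000000; exp(-rT) = 0.9950124792
N(d1) = 0.6792034502
Delta = exp(-qT) * N(d1) = 1.0000000000 * 0.6792034502 = 0.679203


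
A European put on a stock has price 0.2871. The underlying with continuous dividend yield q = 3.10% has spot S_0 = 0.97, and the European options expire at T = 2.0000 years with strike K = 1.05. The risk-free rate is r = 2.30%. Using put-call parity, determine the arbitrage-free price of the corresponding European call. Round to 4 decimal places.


Answer: Call price = 0.1960

Derivation:
Put-call parity: C - P = S_0 * exp(-qT) - K * exp(-rT).
S_0 * exp(-qT) = 0.9700 * 0.93988289 = 0.91168640
K * exp(-rT) = 1.0500 * 0.95504196 = 1.00279406
C = P + S*exp(-qT) - K*exp(-rT)
C = 0.2871 + 0.91168640 - 1.00279406 = 0.1960


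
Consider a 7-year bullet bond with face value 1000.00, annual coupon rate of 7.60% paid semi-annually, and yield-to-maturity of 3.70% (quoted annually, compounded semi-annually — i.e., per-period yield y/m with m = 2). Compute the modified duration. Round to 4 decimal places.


Coupon per period c = face * coupon_rate / m = 38.000000
Periods per year m = 2; per-period yield y/m = 0.018500
Number of cashflows N = 14
Cashflows (t years, CF_t, discount factor 1/(1+y/m)^(m*t), PV):
  t = 0.5000: CF_t = 38.000000, DF = 0.981836, PV = 37.309769
  t = 1.0000: CF_t = 38.000000, DF = 0.964002, PV = 36.632076
  t = 1.5000: CF_t = 38.000000, DF = 0.946492, PV = 35.966692
  t = 2.0000: CF_t = 38.000000, DF = 0.929300, PV = 35.313394
  t = 2.5000: CF_t = 38.000000, DF = 0.912420, PV = 34.671963
  t = 3.0000: CF_t = 38.000000, DF = 0.895847, PV = 34.042183
  t = 3.5000: CF_t = 38.000000, DF = 0.879575, PV = 33.423842
  t = 4.0000: CF_t = 38.000000, DF = 0.863598, PV = 32.816732
  t = 4.5000: CF_t = 38.000000, DF = 0.847912, PV = 32.220650
  t = 5.0000: CF_t = 38.000000, DF = 0.832510, PV = 31.635395
  t = 5.5000: CF_t = 38.000000, DF = 0.817389, PV = 31.060771
  t = 6.0000: CF_t = 38.000000, DF = 0.802542, PV = 30.496584
  t = 6.5000: CF_t = 38.000000, DF = 0.787964, PV = 29.942645
  t = 7.0000: CF_t = 1038.000000, DF = 0.773652, PV = 803.050555
Price P = sum_t PV_t = 1238.583251
First compute Macaulay numerator sum_t t * PV_t:
  t * PV_t at t = 0.5000: 18.654885
  t * PV_t at t = 1.0000: 36.632076
  t * PV_t at t = 1.5000: 53.950038
  t * PV_t at t = 2.0000: 70.626789
  t * PV_t at t = 2.5000: 86.679907
  t * PV_t at t = 3.0000: 102.126548
  t * PV_t at t = 3.5000: 116.983445
  t * PV_t at t = 4.0000: 131.266928
  t * PV_t at t = 4.5000: 144.992925
  t * PV_t at t = 5.0000: 158.176976
  t * PV_t at t = 5.5000: 170.834240
  t * PV_t at t = 6.0000: 182.979504
  t * PV_t at t = 6.5000: 194.627193
  t * PV_t at t = 7.0000: 5621.353888
Macaulay duration D = 7089.885341 / 1238.583251 = 5.724190
Modified duration = D / (1 + y/m) = 5.724190 / (1 + 0.018500) = 5.620216

Answer: Modified duration = 5.6202


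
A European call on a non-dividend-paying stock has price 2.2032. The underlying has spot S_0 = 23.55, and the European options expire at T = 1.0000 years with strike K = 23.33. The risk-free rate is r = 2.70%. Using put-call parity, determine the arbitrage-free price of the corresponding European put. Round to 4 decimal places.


Answer: Put price = 1.3617

Derivation:
Put-call parity: C - P = S_0 * exp(-qT) - K * exp(-rT).
S_0 * exp(-qT) = 23.5500 * 1.00000000 = 23.55000000
K * exp(-rT) = 23.3300 * 0.97336124 = 22.70851776
P = C - S*exp(-qT) + K*exp(-rT)
P = 2.2032 - 23.55000000 + 22.70851776 = 1.3617


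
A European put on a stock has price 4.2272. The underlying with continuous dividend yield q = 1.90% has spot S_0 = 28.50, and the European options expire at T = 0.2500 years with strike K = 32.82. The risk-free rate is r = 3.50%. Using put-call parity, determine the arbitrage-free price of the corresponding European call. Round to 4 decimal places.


Answer: Call price = 0.0581

Derivation:
Put-call parity: C - P = S_0 * exp(-qT) - K * exp(-rT).
S_0 * exp(-qT) = 28.5000 * 0.99526126 = 28.36494601
K * exp(-rT) = 32.8200 * 0.99128817 = 32.53407773
C = P + S*exp(-qT) - K*exp(-rT)
C = 4.2272 + 28.36494601 - 32.53407773 = 0.0581


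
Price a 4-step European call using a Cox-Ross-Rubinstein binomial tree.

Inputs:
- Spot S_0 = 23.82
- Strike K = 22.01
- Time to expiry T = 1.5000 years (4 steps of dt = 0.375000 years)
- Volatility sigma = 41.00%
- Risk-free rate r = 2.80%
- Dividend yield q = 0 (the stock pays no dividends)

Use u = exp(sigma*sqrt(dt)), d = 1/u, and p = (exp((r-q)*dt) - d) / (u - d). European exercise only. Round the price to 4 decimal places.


Answer: Price = V(0,0) = 5.9329

Derivation:
dt = T/N = 0.375000
u = exp(sigma*sqrt(dt)) = 1.285404; d = 1/u = 0.777966
p = (exp((r-q)*dt) - d) / (u - d) = 0.458361
Discount per step: exp(-r*dt) = 0.989555
Stock lattice S(k, i) with i counting down-moves:
  k=0: S(0,0) = 23.8200
  k=1: S(1,0) = 30.6183; S(1,1) = 18.5311
  k=2: S(2,0) = 39.3569; S(2,1) = 23.8200; S(2,2) = 14.4166
  k=3: S(3,0) = 50.5895; S(3,1) = 30.6183; S(3,2) = 18.5311; S(3,3) = 11.2156
  k=4: S(4,0) = 65.0279; S(4,1) = 39.3569; S(4,2) = 23.8200; S(4,3) = 14.4166; S(4,4) = 8.7254
Terminal payoffs V(N, i) = max(S_T - K, 0):
  V(4,0) = 43.017897; V(4,1) = 17.346886; V(4,2) = 1.810000; V(4,3) = 0.000000; V(4,4) = 0.000000
Backward induction: V(k, i) = exp(-r*dt) * [p * V(k+1, i) + (1-p) * V(k+1, i+1)].
  V(3,0) = exp(-r*dt) * [p*43.017897 + (1-p)*17.346886] = 28.809376
  V(3,1) = exp(-r*dt) * [p*17.346886 + (1-p)*1.810000] = 8.838208
  V(3,2) = exp(-r*dt) * [p*1.810000 + (1-p)*0.000000] = 0.820967
  V(3,3) = exp(-r*dt) * [p*0.000000 + (1-p)*0.000000] = 0.000000
  V(2,0) = exp(-r*dt) * [p*28.809376 + (1-p)*8.838208] = 17.804277
  V(2,1) = exp(-r*dt) * [p*8.838208 + (1-p)*0.820967] = 4.448797
  V(2,2) = exp(-r*dt) * [p*0.820967 + (1-p)*0.000000] = 0.372369
  V(1,0) = exp(-r*dt) * [p*17.804277 + (1-p)*4.448797] = 10.460015
  V(1,1) = exp(-r*dt) * [p*4.448797 + (1-p)*0.372369] = 2.217437
  V(0,0) = exp(-r*dt) * [p*10.460015 + (1-p)*2.217437] = 5.932888


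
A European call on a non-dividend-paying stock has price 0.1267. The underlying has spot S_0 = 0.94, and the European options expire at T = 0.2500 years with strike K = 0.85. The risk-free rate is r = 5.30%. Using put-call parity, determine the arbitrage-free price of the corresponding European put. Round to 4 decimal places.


Put-call parity: C - P = S_0 * exp(-qT) - K * exp(-rT).
S_0 * exp(-qT) = 0.9400 * 1.00000000 = 0.94000000
K * exp(-rT) = 0.8500 * 0.98683739 = 0.83881179
P = C - S*exp(-qT) + K*exp(-rT)
P = 0.1267 - 0.94000000 + 0.83881179 = 0.0255

Answer: Put price = 0.0255


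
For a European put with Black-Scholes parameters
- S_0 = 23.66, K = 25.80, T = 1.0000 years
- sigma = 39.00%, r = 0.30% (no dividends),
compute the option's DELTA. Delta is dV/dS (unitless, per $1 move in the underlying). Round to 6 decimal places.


d1 = -0.0193298292; d2 = -0.4093298292
phi(d1) = 0.3988677565; exp(-qT) = 1.0000000000; exp(-rT) = 0.9970044955
N(-d1) = 0.5077110059
Delta = -exp(-qT) * N(-d1) = -1.0000000000 * 0.5077110059 = -0.507711

Answer: Delta = -0.507711


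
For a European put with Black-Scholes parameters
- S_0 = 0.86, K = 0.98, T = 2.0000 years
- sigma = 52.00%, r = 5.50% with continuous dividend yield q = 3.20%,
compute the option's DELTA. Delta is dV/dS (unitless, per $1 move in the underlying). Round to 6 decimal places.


d1 = 0.2526272477; d2 = -0.4827638047
phi(d1) = 0.3864128984; exp(-qT) = 0.9380049995; exp(-rT) = 0.8958341353
N(-d1) = 0.4002781361
Delta = -exp(-qT) * N(-d1) = -0.9380049995 * 0.4002781361 = -0.375463

Answer: Delta = -0.375463


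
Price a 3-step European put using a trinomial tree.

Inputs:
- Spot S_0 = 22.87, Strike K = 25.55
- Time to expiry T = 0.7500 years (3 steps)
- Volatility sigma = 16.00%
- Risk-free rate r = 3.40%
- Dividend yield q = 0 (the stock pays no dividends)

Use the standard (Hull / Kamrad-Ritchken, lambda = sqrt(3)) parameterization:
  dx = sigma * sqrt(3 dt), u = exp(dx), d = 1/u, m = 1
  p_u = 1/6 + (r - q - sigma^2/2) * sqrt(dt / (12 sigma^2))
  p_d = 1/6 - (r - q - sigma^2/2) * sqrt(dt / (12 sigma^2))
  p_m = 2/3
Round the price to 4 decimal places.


Answer: Price = V(0,0) = 2.5901

Derivation:
dt = T/N = 0.250000; dx = sigma*sqrt(3*dt) = 0.138564
u = exp(dx) = 1.148623; d = 1/u = 0.870607
p_u = 0.185791, p_m = 0.666667, p_d = 0.147542
Discount per step: exp(-r*dt) = 0.991536
Stock lattice S(k, j) with j the centered position index:
  k=0: S(0,+0) = 22.8700
  k=1: S(1,-1) = 19.9108; S(1,+0) = 22.8700; S(1,+1) = 26.2690
  k=2: S(2,-2) = 17.3345; S(2,-1) = 19.9108; S(2,+0) = 22.8700; S(2,+1) = 26.2690; S(2,+2) = 30.1732
  k=3: S(3,-3) = 15.0915; S(3,-2) = 17.3345; S(3,-1) = 19.9108; S(3,+0) = 22.8700; S(3,+1) = 26.2690; S(3,+2) = 30.1732; S(3,+3) = 34.6576
Terminal payoffs V(N, j) = max(K - S_T, 0):
  V(3,-3) = 10.458468; V(3,-2) = 8.215515; V(3,-1) = 5.639207; V(3,+0) = 2.680000; V(3,+1) = 0.000000; V(3,+2) = 0.000000; V(3,+3) = 0.000000
Backward induction: V(k, j) = exp(-r*dt) * [p_u * V(k+1, j+1) + p_m * V(k+1, j) + p_d * V(k+1, j-1)]
  V(2,-2) = exp(-r*dt) * [p_u*5.639207 + p_m*8.215515 + p_d*10.458468] = 7.999503
  V(2,-1) = exp(-r*dt) * [p_u*2.680000 + p_m*5.639207 + p_d*8.215515] = 5.423231
  V(2,+0) = exp(-r*dt) * [p_u*0.000000 + p_m*2.680000 + p_d*5.639207] = 2.596522
  V(2,+1) = exp(-r*dt) * [p_u*0.000000 + p_m*0.000000 + p_d*2.680000] = 0.392066
  V(2,+2) = exp(-r*dt) * [p_u*0.000000 + p_m*0.000000 + p_d*0.000000] = 0.000000
  V(1,-1) = exp(-r*dt) * [p_u*2.596522 + p_m*5.423231 + p_d*7.999503] = 5.233487
  V(1,+0) = exp(-r*dt) * [p_u*0.392066 + p_m*2.596522 + p_d*5.423231] = 2.581971
  V(1,+1) = exp(-r*dt) * [p_u*0.000000 + p_m*0.392066 + p_d*2.596522] = 0.639018
  V(0,+0) = exp(-r*dt) * [p_u*0.639018 + p_m*2.581971 + p_d*5.233487] = 2.590087


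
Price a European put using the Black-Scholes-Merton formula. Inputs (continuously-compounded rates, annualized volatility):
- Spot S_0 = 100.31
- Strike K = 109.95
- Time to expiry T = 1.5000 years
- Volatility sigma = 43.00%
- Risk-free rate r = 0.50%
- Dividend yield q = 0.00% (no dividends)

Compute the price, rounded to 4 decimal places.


Answer: Price = 26.4302

Derivation:
d1 = (ln(S/K) + (r - q + 0.5*sigma^2) * T) / (sigma * sqrt(T)) = 0.10332417
d2 = d1 - sigma * sqrt(T) = -0.42331612
exp(-rT) = 0.99252805; exp(-qT) = 1.00000000
P = K * exp(-rT) * N(-d2) - S_0 * exp(-qT) * N(-d1)
N(-d1) = 0.45885284; N(-d2) = 0.66396768
P = 109.9500 * 0.99252805 * 0.66396768 - 100.3100 * 1.00000000 * 0.45885284 = 26.4302


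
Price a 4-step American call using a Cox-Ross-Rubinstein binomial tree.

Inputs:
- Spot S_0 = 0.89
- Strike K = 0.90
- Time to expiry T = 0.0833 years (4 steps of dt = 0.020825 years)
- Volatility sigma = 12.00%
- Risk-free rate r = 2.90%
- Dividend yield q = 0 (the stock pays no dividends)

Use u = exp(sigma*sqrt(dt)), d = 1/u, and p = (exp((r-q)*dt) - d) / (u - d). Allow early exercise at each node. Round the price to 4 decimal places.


Answer: Price = V(0,0) = 0.0093

Derivation:
dt = T/N = 0.020825
u = exp(sigma*sqrt(dt)) = 1.017468; d = 1/u = 0.982832
p = (exp((r-q)*dt) - d) / (u - d) = 0.513113
Discount per step: exp(-r*dt) = 0.999396
Stock lattice S(k, i) with i counting down-moves:
  k=0: S(0,0) = 0.8900
  k=1: S(1,0) = 0.9055; S(1,1) = 0.8747
  k=2: S(2,0) = 0.9214; S(2,1) = 0.8900; S(2,2) = 0.8597
  k=3: S(3,0) = 0.9375; S(3,1) = 0.9055; S(3,2) = 0.8747; S(3,3) = 0.8449
  k=4: S(4,0) = 0.9538; S(4,1) = 0.9214; S(4,2) = 0.8900; S(4,3) = 0.8597; S(4,4) = 0.8304
Terminal payoffs V(N, i) = max(S_T - K, 0):
  V(4,0) = 0.053834; V(4,1) = 0.021364; V(4,2) = 0.000000; V(4,3) = 0.000000; V(4,4) = 0.000000
Backward induction: V(k, i) = exp(-r*dt) * [p * V(k+1, i) + (1-p) * V(k+1, i+1)]; then take max(V_cont, immediate exercise) for American.
  V(3,0) = exp(-r*dt) * [p*0.053834 + (1-p)*0.021364] = 0.038002; exercise = 0.037459; V(3,0) = max -> 0.038002
  V(3,1) = exp(-r*dt) * [p*0.021364 + (1-p)*0.000000] = 0.010956; exercise = 0.005546; V(3,1) = max -> 0.010956
  V(3,2) = exp(-r*dt) * [p*0.000000 + (1-p)*0.000000] = 0.000000; exercise = 0.000000; V(3,2) = max -> 0.000000
  V(3,3) = exp(-r*dt) * [p*0.000000 + (1-p)*0.000000] = 0.000000; exercise = 0.000000; V(3,3) = max -> 0.000000
  V(2,0) = exp(-r*dt) * [p*0.038002 + (1-p)*0.010956] = 0.024818; exercise = 0.021364; V(2,0) = max -> 0.024818
  V(2,1) = exp(-r*dt) * [p*0.010956 + (1-p)*0.000000] = 0.005618; exercise = 0.000000; V(2,1) = max -> 0.005618
  V(2,2) = exp(-r*dt) * [p*0.000000 + (1-p)*0.000000] = 0.000000; exercise = 0.000000; V(2,2) = max -> 0.000000
  V(1,0) = exp(-r*dt) * [p*0.024818 + (1-p)*0.005618] = 0.015461; exercise = 0.005546; V(1,0) = max -> 0.015461
  V(1,1) = exp(-r*dt) * [p*0.005618 + (1-p)*0.000000] = 0.002881; exercise = 0.000000; V(1,1) = max -> 0.002881
  V(0,0) = exp(-r*dt) * [p*0.015461 + (1-p)*0.002881] = 0.009330; exercise = 0.000000; V(0,0) = max -> 0.009330


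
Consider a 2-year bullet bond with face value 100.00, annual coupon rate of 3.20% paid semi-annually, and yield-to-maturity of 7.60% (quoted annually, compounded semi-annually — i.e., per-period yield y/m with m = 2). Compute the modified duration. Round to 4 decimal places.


Answer: Modified duration = 1.8795

Derivation:
Coupon per period c = face * coupon_rate / m = 1.600000
Periods per year m = 2; per-period yield y/m = 0.038000
Number of cashflows N = 4
Cashflows (t years, CF_t, discount factor 1/(1+y/m)^(m*t), PV):
  t = 0.5000: CF_t = 1.600000, DF = 0.963391, PV = 1.541426
  t = 1.0000: CF_t = 1.600000, DF = 0.928122, PV = 1.484996
  t = 1.5000: CF_t = 1.600000, DF = 0.894145, PV = 1.430632
  t = 2.0000: CF_t = 101.600000, DF = 0.861411, PV = 87.519392
Price P = sum_t PV_t = 91.976446
First compute Macaulay numerator sum_t t * PV_t:
  t * PV_t at t = 0.5000: 0.770713
  t * PV_t at t = 1.0000: 1.484996
  t * PV_t at t = 1.5000: 2.145948
  t * PV_t at t = 2.0000: 175.038785
Macaulay duration D = 179.440442 / 91.976446 = 1.950939
Modified duration = D / (1 + y/m) = 1.950939 / (1 + 0.038000) = 1.879517


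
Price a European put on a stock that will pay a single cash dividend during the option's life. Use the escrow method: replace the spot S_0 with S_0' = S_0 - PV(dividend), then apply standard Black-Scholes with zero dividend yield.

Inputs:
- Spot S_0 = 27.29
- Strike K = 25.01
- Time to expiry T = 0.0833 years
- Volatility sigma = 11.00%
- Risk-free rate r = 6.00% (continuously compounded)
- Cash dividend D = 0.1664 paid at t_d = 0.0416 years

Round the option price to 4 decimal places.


Answer: Price = 0.0008

Derivation:
PV(D) = D * exp(-r * t_d) = 0.1664 * 0.99750711 = 0.16598518
S_0' = S_0 - PV(D) = 27.2900 - 0.16598518 = 27.12401482
d1 = (ln(S_0'/K) + (r + sigma^2/2)*T) / (sigma*sqrt(T)) = 2.72917815
d2 = d1 - sigma*sqrt(T) = 2.69743023
exp(-rT) = 0.99501447
N(-d1) = 0.00317462; N(-d2) = 0.00349385
P = K * exp(-rT) * N(-d2) - S_0' * N(-d1) = 25.0100 * 0.99501447 * 0.00349385 - 27.12401482 * 0.00317462 = 0.0008


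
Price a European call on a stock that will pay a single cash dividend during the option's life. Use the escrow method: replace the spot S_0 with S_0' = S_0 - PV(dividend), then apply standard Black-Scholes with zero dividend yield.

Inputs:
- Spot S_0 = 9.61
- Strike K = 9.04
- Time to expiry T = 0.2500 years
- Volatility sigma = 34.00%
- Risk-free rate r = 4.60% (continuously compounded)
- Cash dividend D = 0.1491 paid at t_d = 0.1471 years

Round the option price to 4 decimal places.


PV(D) = D * exp(-r * t_d) = 0.1491 * 0.99325624 = 0.14809451
S_0' = S_0 - PV(D) = 9.6100 - 0.14809451 = 9.46190549
d1 = (ln(S_0'/K) + (r + sigma^2/2)*T) / (sigma*sqrt(T)) = 0.42096832
d2 = d1 - sigma*sqrt(T) = 0.25096832
exp(-rT) = 0.98856587
N(d1) = 0.66311089; N(d2) = 0.59908070
C = S_0' * N(d1) - K * exp(-rT) * N(d2) = 9.46190549 * 0.66311089 - 9.0400 * 0.98856587 * 0.59908070 = 0.9205

Answer: Price = 0.9205


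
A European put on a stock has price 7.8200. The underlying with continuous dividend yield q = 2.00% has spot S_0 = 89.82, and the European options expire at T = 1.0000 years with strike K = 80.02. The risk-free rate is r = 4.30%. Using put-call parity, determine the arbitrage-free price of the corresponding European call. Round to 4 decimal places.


Answer: Call price = 19.2094

Derivation:
Put-call parity: C - P = S_0 * exp(-qT) - K * exp(-rT).
S_0 * exp(-qT) = 89.8200 * 0.98019867 = 88.04144484
K * exp(-rT) = 80.0200 * 0.95791139 = 76.65206943
C = P + S*exp(-qT) - K*exp(-rT)
C = 7.8200 + 88.04144484 - 76.65206943 = 19.2094


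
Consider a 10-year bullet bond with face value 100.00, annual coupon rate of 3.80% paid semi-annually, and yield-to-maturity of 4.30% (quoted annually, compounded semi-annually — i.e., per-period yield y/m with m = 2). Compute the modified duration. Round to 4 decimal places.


Answer: Modified duration = 8.1956

Derivation:
Coupon per period c = face * coupon_rate / m = 1.900000
Periods per year m = 2; per-period yield y/m = 0.021500
Number of cashflows N = 20
Cashflows (t years, CF_t, discount factor 1/(1+y/m)^(m*t), PV):
  t = 0.5000: CF_t = 1.900000, DF = 0.978953, PV = 1.860010
  t = 1.0000: CF_t = 1.900000, DF = 0.958348, PV = 1.820861
  t = 1.5000: CF_t = 1.900000, DF = 0.938177, PV = 1.782537
  t = 2.0000: CF_t = 1.900000, DF = 0.918431, PV = 1.745019
  t = 2.5000: CF_t = 1.900000, DF = 0.899100, PV = 1.708291
  t = 3.0000: CF_t = 1.900000, DF = 0.880177, PV = 1.672335
  t = 3.5000: CF_t = 1.900000, DF = 0.861651, PV = 1.637137
  t = 4.0000: CF_t = 1.900000, DF = 0.843515, PV = 1.602679
  t = 4.5000: CF_t = 1.900000, DF = 0.825762, PV = 1.568947
  t = 5.0000: CF_t = 1.900000, DF = 0.808381, PV = 1.535925
  t = 5.5000: CF_t = 1.900000, DF = 0.791367, PV = 1.503597
  t = 6.0000: CF_t = 1.900000, DF = 0.774711, PV = 1.471950
  t = 6.5000: CF_t = 1.900000, DF = 0.758405, PV = 1.440969
  t = 7.0000: CF_t = 1.900000, DF = 0.742442, PV = 1.410641
  t = 7.5000: CF_t = 1.900000, DF = 0.726816, PV = 1.380950
  t = 8.0000: CF_t = 1.900000, DF = 0.711518, PV = 1.351885
  t = 8.5000: CF_t = 1.900000, DF = 0.696543, PV = 1.323431
  t = 9.0000: CF_t = 1.900000, DF = 0.681882, PV = 1.295576
  t = 9.5000: CF_t = 1.900000, DF = 0.667530, PV = 1.268307
  t = 10.0000: CF_t = 101.900000, DF = 0.653480, PV = 66.589655
Price P = sum_t PV_t = 95.970703
First compute Macaulay numerator sum_t t * PV_t:
  t * PV_t at t = 0.5000: 0.930005
  t * PV_t at t = 1.0000: 1.820861
  t * PV_t at t = 1.5000: 2.673805
  t * PV_t at t = 2.0000: 3.490038
  t * PV_t at t = 2.5000: 4.270726
  t * PV_t at t = 3.0000: 5.017006
  t * PV_t at t = 3.5000: 5.729979
  t * PV_t at t = 4.0000: 6.410717
  t * PV_t at t = 4.5000: 7.060261
  t * PV_t at t = 5.0000: 7.679623
  t * PV_t at t = 5.5000: 8.269785
  t * PV_t at t = 6.0000: 8.831702
  t * PV_t at t = 6.5000: 9.366302
  t * PV_t at t = 7.0000: 9.874485
  t * PV_t at t = 7.5000: 10.357127
  t * PV_t at t = 8.0000: 10.815078
  t * PV_t at t = 8.5000: 11.249163
  t * PV_t at t = 9.0000: 11.660185
  t * PV_t at t = 9.5000: 12.048921
  t * PV_t at t = 10.0000: 665.896550
Macaulay duration D = 803.452319 / 95.970703 = 8.371850
Modified duration = D / (1 + y/m) = 8.371850 / (1 + 0.021500) = 8.195644


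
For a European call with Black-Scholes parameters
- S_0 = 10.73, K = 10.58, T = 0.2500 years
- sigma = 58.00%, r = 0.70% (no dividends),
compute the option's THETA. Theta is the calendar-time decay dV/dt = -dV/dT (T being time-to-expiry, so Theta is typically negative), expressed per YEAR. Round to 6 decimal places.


Answer: Theta = -2.468121

Derivation:
d1 = 0.1995797594; d2 = -0.0904202406
phi(d1) = 0.3910755272; exp(-qT) = 1.0000000000; exp(-rT) = 0.9982515304
Theta = -S*exp(-qT)*phi(d1)*sigma/(2*sqrt(T)) - r*K*exp(-rT)*N(d2) + q*S*exp(-qT)*N(d1)
N(d1) = 0.5790953705; N(d2) = 0.4639766364; sqrt(T) = 0.5000000000
Term 1 = -10.7300 * 1.0000000000 * 0.3910755272 * 0.5800 / (2 * 0.5000000000) = -2.4338194360
Term 2 = -0.0070 * 10.5800 * 0.9982515304 * 0.4639766364 = -0.0343020286
Term 3 = 0 (no dividend yield, q = 0)
Theta = -2.4338194360 + (-0.0343020286) + (0.0000000000) = -2.468121


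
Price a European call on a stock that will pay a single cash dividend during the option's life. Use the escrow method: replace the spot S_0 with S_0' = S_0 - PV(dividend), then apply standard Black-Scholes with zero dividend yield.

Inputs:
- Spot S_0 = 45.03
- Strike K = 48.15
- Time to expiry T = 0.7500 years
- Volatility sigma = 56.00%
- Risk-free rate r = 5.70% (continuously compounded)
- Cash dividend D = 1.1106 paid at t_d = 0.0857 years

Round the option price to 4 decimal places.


Answer: Price = 7.5658

Derivation:
PV(D) = D * exp(-r * t_d) = 1.1106 * 0.99512701 = 1.10518806
S_0' = S_0 - PV(D) = 45.0300 - 1.10518806 = 43.92481194
d1 = (ln(S_0'/K) + (r + sigma^2/2)*T) / (sigma*sqrt(T)) = 0.14126156
d2 = d1 - sigma*sqrt(T) = -0.34371267
exp(-rT) = 0.95815090
N(d1) = 0.55616834; N(d2) = 0.36553119
C = S_0' * N(d1) - K * exp(-rT) * N(d2) = 43.92481194 * 0.55616834 - 48.1500 * 0.95815090 * 0.36553119 = 7.5658


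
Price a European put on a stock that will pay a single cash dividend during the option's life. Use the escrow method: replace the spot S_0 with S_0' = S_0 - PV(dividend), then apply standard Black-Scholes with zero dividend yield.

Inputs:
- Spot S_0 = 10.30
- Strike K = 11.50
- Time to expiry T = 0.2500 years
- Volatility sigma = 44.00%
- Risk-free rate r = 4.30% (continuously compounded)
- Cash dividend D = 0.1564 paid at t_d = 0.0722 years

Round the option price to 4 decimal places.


Answer: Price = 1.6836

Derivation:
PV(D) = D * exp(-r * t_d) = 0.1564 * 0.99690021 = 0.15591519
S_0' = S_0 - PV(D) = 10.3000 - 0.15591519 = 10.14408481
d1 = (ln(S_0'/K) + (r + sigma^2/2)*T) / (sigma*sqrt(T)) = -0.41139217
d2 = d1 - sigma*sqrt(T) = -0.63139217
exp(-rT) = 0.98930757
N(-d1) = 0.65960750; N(-d2) = 0.73610793
P = K * exp(-rT) * N(-d2) - S_0' * N(-d1) = 11.5000 * 0.98930757 * 0.73610793 - 10.14408481 * 0.65960750 = 1.6836


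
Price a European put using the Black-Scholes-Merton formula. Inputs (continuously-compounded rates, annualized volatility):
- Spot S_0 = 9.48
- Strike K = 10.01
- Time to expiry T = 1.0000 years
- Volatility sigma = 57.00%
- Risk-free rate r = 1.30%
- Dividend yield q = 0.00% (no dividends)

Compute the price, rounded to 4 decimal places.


d1 = (ln(S/K) + (r - q + 0.5*sigma^2) * T) / (sigma * sqrt(T)) = 0.21236793
d2 = d1 - sigma * sqrt(T) = -0.35763207
exp(-rT) = 0.98708414; exp(-qT) = 1.00000000
P = K * exp(-rT) * N(-d2) - S_0 * exp(-qT) * N(-d1)
N(-d1) = 0.41591000; N(-d2) = 0.63969066
P = 10.0100 * 0.98708414 * 0.63969066 - 9.4800 * 1.00000000 * 0.41591000 = 2.3778

Answer: Price = 2.3778


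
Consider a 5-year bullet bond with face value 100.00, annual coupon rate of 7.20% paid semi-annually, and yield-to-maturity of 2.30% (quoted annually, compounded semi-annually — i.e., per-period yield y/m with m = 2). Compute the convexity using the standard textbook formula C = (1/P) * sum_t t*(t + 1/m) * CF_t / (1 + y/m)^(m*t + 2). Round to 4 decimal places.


Coupon per period c = face * coupon_rate / m = 3.600000
Periods per year m = 2; per-period yield y/m = 0.011500
Number of cashflows N = 10
Cashflows (t years, CF_t, discount factor 1/(1+y/m)^(m*t), PV):
  t = 0.5000: CF_t = 3.600000, DF = 0.988631, PV = 3.559071
  t = 1.0000: CF_t = 3.600000, DF = 0.977391, PV = 3.518607
  t = 1.5000: CF_t = 3.600000, DF = 0.966279, PV = 3.478603
  t = 2.0000: CF_t = 3.600000, DF = 0.955293, PV = 3.439054
  t = 2.5000: CF_t = 3.600000, DF = 0.944432, PV = 3.399954
  t = 3.0000: CF_t = 3.600000, DF = 0.933694, PV = 3.361299
  t = 3.5000: CF_t = 3.600000, DF = 0.923079, PV = 3.323084
  t = 4.0000: CF_t = 3.600000, DF = 0.912584, PV = 3.285303
  t = 4.5000: CF_t = 3.600000, DF = 0.902209, PV = 3.247951
  t = 5.0000: CF_t = 103.600000, DF = 0.891951, PV = 92.406152
Price P = sum_t PV_t = 123.019077
Convexity numerator sum_t t*(t + 1/m) * CF_t / (1+y/m)^(m*t + 2):
  t = 0.5000: term = 1.739301
  t = 1.0000: term = 5.158580
  t = 1.5000: term = 10.199863
  t = 2.0000: term = 16.806496
  t = 2.5000: term = 24.923128
  t = 3.0000: term = 34.495679
  t = 3.5000: term = 45.471319
  t = 4.0000: term = 57.798442
  t = 4.5000: term = 71.426647
  t = 5.0000: term = 2483.715250
Convexity = (1/P) * sum = 2751.734707 / 123.019077 = 22.368358

Answer: Convexity = 22.3684


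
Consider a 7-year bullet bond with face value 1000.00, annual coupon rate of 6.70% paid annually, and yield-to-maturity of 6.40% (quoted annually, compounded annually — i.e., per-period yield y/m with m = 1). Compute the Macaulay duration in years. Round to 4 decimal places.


Coupon per period c = face * coupon_rate / m = 67.000000
Periods per year m = 1; per-period yield y/m = 0.064000
Number of cashflows N = 7
Cashflows (t years, CF_t, discount factor 1/(1+y/m)^(m*t), PV):
  t = 1.0000: CF_t = 67.000000, DF = 0.939850, PV = 62.969925
  t = 2.0000: CF_t = 67.000000, DF = 0.883317, PV = 59.182260
  t = 3.0000: CF_t = 67.000000, DF = 0.830185, PV = 55.622425
  t = 4.0000: CF_t = 67.000000, DF = 0.780249, PV = 52.276715
  t = 5.0000: CF_t = 67.000000, DF = 0.733317, PV = 49.132251
  t = 6.0000: CF_t = 67.000000, DF = 0.689208, PV = 46.176928
  t = 7.0000: CF_t = 1067.000000, DF = 0.647752, PV = 691.151132
Price P = sum_t PV_t = 1016.511636
Macaulay numerator sum_t t * PV_t:
  t * PV_t at t = 1.0000: 62.969925
  t * PV_t at t = 2.0000: 118.364520
  t * PV_t at t = 3.0000: 166.867275
  t * PV_t at t = 4.0000: 209.106861
  t * PV_t at t = 5.0000: 245.661256
  t * PV_t at t = 6.0000: 277.061566
  t * PV_t at t = 7.0000: 4838.057925
Macaulay duration D = (sum_t t * PV_t) / P = 5918.089327 / 1016.511636 = 5.821959

Answer: Macaulay duration = 5.8220 years
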